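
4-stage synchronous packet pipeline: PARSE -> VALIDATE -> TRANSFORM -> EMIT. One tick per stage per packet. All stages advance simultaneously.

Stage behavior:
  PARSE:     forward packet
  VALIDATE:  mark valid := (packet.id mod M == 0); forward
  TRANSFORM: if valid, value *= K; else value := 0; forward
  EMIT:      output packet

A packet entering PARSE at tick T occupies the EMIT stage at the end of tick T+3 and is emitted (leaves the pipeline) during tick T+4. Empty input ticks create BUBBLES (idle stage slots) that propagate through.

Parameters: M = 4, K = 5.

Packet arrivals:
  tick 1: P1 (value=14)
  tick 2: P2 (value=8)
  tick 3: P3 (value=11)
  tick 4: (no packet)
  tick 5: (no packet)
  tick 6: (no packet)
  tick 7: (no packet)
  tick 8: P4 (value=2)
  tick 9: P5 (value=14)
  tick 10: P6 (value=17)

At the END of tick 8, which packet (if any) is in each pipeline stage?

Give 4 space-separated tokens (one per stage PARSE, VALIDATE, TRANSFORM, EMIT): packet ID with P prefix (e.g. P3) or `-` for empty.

Tick 1: [PARSE:P1(v=14,ok=F), VALIDATE:-, TRANSFORM:-, EMIT:-] out:-; in:P1
Tick 2: [PARSE:P2(v=8,ok=F), VALIDATE:P1(v=14,ok=F), TRANSFORM:-, EMIT:-] out:-; in:P2
Tick 3: [PARSE:P3(v=11,ok=F), VALIDATE:P2(v=8,ok=F), TRANSFORM:P1(v=0,ok=F), EMIT:-] out:-; in:P3
Tick 4: [PARSE:-, VALIDATE:P3(v=11,ok=F), TRANSFORM:P2(v=0,ok=F), EMIT:P1(v=0,ok=F)] out:-; in:-
Tick 5: [PARSE:-, VALIDATE:-, TRANSFORM:P3(v=0,ok=F), EMIT:P2(v=0,ok=F)] out:P1(v=0); in:-
Tick 6: [PARSE:-, VALIDATE:-, TRANSFORM:-, EMIT:P3(v=0,ok=F)] out:P2(v=0); in:-
Tick 7: [PARSE:-, VALIDATE:-, TRANSFORM:-, EMIT:-] out:P3(v=0); in:-
Tick 8: [PARSE:P4(v=2,ok=F), VALIDATE:-, TRANSFORM:-, EMIT:-] out:-; in:P4
At end of tick 8: ['P4', '-', '-', '-']

Answer: P4 - - -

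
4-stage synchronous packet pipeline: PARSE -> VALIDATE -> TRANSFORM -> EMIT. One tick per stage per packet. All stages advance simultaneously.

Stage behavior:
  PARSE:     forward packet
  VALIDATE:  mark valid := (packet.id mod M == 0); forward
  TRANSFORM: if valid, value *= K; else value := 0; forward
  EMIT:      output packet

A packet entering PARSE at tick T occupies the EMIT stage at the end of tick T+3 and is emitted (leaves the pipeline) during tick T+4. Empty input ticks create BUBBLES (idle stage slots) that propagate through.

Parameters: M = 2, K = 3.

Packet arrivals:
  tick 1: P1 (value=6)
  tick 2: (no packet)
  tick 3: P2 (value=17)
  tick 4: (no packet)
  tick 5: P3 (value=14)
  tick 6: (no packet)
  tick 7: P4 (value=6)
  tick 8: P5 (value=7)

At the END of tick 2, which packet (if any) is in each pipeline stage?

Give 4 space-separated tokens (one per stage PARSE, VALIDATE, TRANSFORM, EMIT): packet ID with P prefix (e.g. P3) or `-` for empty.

Answer: - P1 - -

Derivation:
Tick 1: [PARSE:P1(v=6,ok=F), VALIDATE:-, TRANSFORM:-, EMIT:-] out:-; in:P1
Tick 2: [PARSE:-, VALIDATE:P1(v=6,ok=F), TRANSFORM:-, EMIT:-] out:-; in:-
At end of tick 2: ['-', 'P1', '-', '-']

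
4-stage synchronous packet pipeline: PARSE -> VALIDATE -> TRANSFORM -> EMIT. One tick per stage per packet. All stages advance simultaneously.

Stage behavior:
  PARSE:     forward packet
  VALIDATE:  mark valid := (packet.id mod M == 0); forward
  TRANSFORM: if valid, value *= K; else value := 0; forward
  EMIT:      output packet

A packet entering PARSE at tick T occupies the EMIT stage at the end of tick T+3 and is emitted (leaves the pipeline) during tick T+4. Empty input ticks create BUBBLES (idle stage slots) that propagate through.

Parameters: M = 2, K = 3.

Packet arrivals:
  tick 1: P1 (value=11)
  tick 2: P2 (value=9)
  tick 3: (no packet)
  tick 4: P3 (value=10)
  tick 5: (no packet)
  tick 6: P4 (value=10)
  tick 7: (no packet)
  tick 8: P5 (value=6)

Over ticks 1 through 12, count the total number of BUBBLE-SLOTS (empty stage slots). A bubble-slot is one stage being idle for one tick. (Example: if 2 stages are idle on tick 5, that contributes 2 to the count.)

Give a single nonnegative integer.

Answer: 28

Derivation:
Tick 1: [PARSE:P1(v=11,ok=F), VALIDATE:-, TRANSFORM:-, EMIT:-] out:-; bubbles=3
Tick 2: [PARSE:P2(v=9,ok=F), VALIDATE:P1(v=11,ok=F), TRANSFORM:-, EMIT:-] out:-; bubbles=2
Tick 3: [PARSE:-, VALIDATE:P2(v=9,ok=T), TRANSFORM:P1(v=0,ok=F), EMIT:-] out:-; bubbles=2
Tick 4: [PARSE:P3(v=10,ok=F), VALIDATE:-, TRANSFORM:P2(v=27,ok=T), EMIT:P1(v=0,ok=F)] out:-; bubbles=1
Tick 5: [PARSE:-, VALIDATE:P3(v=10,ok=F), TRANSFORM:-, EMIT:P2(v=27,ok=T)] out:P1(v=0); bubbles=2
Tick 6: [PARSE:P4(v=10,ok=F), VALIDATE:-, TRANSFORM:P3(v=0,ok=F), EMIT:-] out:P2(v=27); bubbles=2
Tick 7: [PARSE:-, VALIDATE:P4(v=10,ok=T), TRANSFORM:-, EMIT:P3(v=0,ok=F)] out:-; bubbles=2
Tick 8: [PARSE:P5(v=6,ok=F), VALIDATE:-, TRANSFORM:P4(v=30,ok=T), EMIT:-] out:P3(v=0); bubbles=2
Tick 9: [PARSE:-, VALIDATE:P5(v=6,ok=F), TRANSFORM:-, EMIT:P4(v=30,ok=T)] out:-; bubbles=2
Tick 10: [PARSE:-, VALIDATE:-, TRANSFORM:P5(v=0,ok=F), EMIT:-] out:P4(v=30); bubbles=3
Tick 11: [PARSE:-, VALIDATE:-, TRANSFORM:-, EMIT:P5(v=0,ok=F)] out:-; bubbles=3
Tick 12: [PARSE:-, VALIDATE:-, TRANSFORM:-, EMIT:-] out:P5(v=0); bubbles=4
Total bubble-slots: 28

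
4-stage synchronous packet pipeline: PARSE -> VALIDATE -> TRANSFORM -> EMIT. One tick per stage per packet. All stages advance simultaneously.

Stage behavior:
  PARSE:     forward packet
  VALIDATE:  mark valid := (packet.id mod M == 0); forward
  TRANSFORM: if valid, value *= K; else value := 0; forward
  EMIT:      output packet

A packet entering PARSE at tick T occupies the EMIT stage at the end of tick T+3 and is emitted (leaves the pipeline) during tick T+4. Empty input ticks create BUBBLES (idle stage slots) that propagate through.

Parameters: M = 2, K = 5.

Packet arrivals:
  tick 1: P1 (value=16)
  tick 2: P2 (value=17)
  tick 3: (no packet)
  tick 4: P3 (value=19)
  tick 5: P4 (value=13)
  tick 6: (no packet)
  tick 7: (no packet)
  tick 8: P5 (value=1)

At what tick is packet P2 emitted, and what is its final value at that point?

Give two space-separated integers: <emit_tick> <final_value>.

Answer: 6 85

Derivation:
Tick 1: [PARSE:P1(v=16,ok=F), VALIDATE:-, TRANSFORM:-, EMIT:-] out:-; in:P1
Tick 2: [PARSE:P2(v=17,ok=F), VALIDATE:P1(v=16,ok=F), TRANSFORM:-, EMIT:-] out:-; in:P2
Tick 3: [PARSE:-, VALIDATE:P2(v=17,ok=T), TRANSFORM:P1(v=0,ok=F), EMIT:-] out:-; in:-
Tick 4: [PARSE:P3(v=19,ok=F), VALIDATE:-, TRANSFORM:P2(v=85,ok=T), EMIT:P1(v=0,ok=F)] out:-; in:P3
Tick 5: [PARSE:P4(v=13,ok=F), VALIDATE:P3(v=19,ok=F), TRANSFORM:-, EMIT:P2(v=85,ok=T)] out:P1(v=0); in:P4
Tick 6: [PARSE:-, VALIDATE:P4(v=13,ok=T), TRANSFORM:P3(v=0,ok=F), EMIT:-] out:P2(v=85); in:-
Tick 7: [PARSE:-, VALIDATE:-, TRANSFORM:P4(v=65,ok=T), EMIT:P3(v=0,ok=F)] out:-; in:-
Tick 8: [PARSE:P5(v=1,ok=F), VALIDATE:-, TRANSFORM:-, EMIT:P4(v=65,ok=T)] out:P3(v=0); in:P5
Tick 9: [PARSE:-, VALIDATE:P5(v=1,ok=F), TRANSFORM:-, EMIT:-] out:P4(v=65); in:-
Tick 10: [PARSE:-, VALIDATE:-, TRANSFORM:P5(v=0,ok=F), EMIT:-] out:-; in:-
Tick 11: [PARSE:-, VALIDATE:-, TRANSFORM:-, EMIT:P5(v=0,ok=F)] out:-; in:-
Tick 12: [PARSE:-, VALIDATE:-, TRANSFORM:-, EMIT:-] out:P5(v=0); in:-
P2: arrives tick 2, valid=True (id=2, id%2=0), emit tick 6, final value 85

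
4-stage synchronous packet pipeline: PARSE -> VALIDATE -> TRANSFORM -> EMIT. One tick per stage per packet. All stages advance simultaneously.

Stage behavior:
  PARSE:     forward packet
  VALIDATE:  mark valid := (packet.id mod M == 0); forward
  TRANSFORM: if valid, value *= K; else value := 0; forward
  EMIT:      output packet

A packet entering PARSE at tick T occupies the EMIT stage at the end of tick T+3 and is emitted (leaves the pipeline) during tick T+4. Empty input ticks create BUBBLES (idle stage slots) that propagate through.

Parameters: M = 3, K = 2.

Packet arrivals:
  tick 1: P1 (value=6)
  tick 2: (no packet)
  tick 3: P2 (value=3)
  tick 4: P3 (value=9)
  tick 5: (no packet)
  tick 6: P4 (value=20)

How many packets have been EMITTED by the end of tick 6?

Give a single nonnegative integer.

Answer: 1

Derivation:
Tick 1: [PARSE:P1(v=6,ok=F), VALIDATE:-, TRANSFORM:-, EMIT:-] out:-; in:P1
Tick 2: [PARSE:-, VALIDATE:P1(v=6,ok=F), TRANSFORM:-, EMIT:-] out:-; in:-
Tick 3: [PARSE:P2(v=3,ok=F), VALIDATE:-, TRANSFORM:P1(v=0,ok=F), EMIT:-] out:-; in:P2
Tick 4: [PARSE:P3(v=9,ok=F), VALIDATE:P2(v=3,ok=F), TRANSFORM:-, EMIT:P1(v=0,ok=F)] out:-; in:P3
Tick 5: [PARSE:-, VALIDATE:P3(v=9,ok=T), TRANSFORM:P2(v=0,ok=F), EMIT:-] out:P1(v=0); in:-
Tick 6: [PARSE:P4(v=20,ok=F), VALIDATE:-, TRANSFORM:P3(v=18,ok=T), EMIT:P2(v=0,ok=F)] out:-; in:P4
Emitted by tick 6: ['P1']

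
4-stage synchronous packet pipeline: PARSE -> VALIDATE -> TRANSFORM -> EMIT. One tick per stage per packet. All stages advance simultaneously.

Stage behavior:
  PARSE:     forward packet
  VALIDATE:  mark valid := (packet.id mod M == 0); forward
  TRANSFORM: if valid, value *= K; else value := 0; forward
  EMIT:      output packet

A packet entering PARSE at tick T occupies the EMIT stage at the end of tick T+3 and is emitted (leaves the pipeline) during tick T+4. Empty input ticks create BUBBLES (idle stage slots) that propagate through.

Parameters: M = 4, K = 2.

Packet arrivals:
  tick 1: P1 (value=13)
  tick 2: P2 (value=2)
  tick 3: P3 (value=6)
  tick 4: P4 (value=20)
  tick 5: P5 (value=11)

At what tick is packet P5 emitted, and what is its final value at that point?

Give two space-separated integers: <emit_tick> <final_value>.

Answer: 9 0

Derivation:
Tick 1: [PARSE:P1(v=13,ok=F), VALIDATE:-, TRANSFORM:-, EMIT:-] out:-; in:P1
Tick 2: [PARSE:P2(v=2,ok=F), VALIDATE:P1(v=13,ok=F), TRANSFORM:-, EMIT:-] out:-; in:P2
Tick 3: [PARSE:P3(v=6,ok=F), VALIDATE:P2(v=2,ok=F), TRANSFORM:P1(v=0,ok=F), EMIT:-] out:-; in:P3
Tick 4: [PARSE:P4(v=20,ok=F), VALIDATE:P3(v=6,ok=F), TRANSFORM:P2(v=0,ok=F), EMIT:P1(v=0,ok=F)] out:-; in:P4
Tick 5: [PARSE:P5(v=11,ok=F), VALIDATE:P4(v=20,ok=T), TRANSFORM:P3(v=0,ok=F), EMIT:P2(v=0,ok=F)] out:P1(v=0); in:P5
Tick 6: [PARSE:-, VALIDATE:P5(v=11,ok=F), TRANSFORM:P4(v=40,ok=T), EMIT:P3(v=0,ok=F)] out:P2(v=0); in:-
Tick 7: [PARSE:-, VALIDATE:-, TRANSFORM:P5(v=0,ok=F), EMIT:P4(v=40,ok=T)] out:P3(v=0); in:-
Tick 8: [PARSE:-, VALIDATE:-, TRANSFORM:-, EMIT:P5(v=0,ok=F)] out:P4(v=40); in:-
Tick 9: [PARSE:-, VALIDATE:-, TRANSFORM:-, EMIT:-] out:P5(v=0); in:-
P5: arrives tick 5, valid=False (id=5, id%4=1), emit tick 9, final value 0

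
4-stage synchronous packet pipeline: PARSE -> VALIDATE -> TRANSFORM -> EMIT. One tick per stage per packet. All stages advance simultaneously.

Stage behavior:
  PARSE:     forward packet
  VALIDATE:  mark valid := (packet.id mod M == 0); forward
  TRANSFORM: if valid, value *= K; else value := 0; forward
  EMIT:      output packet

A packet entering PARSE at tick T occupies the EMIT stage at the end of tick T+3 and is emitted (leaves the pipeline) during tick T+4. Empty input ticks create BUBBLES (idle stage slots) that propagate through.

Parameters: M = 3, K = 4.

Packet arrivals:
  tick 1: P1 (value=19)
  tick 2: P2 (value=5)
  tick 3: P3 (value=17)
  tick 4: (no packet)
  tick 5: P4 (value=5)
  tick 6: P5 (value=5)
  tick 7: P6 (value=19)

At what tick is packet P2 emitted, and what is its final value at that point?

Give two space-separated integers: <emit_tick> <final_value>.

Answer: 6 0

Derivation:
Tick 1: [PARSE:P1(v=19,ok=F), VALIDATE:-, TRANSFORM:-, EMIT:-] out:-; in:P1
Tick 2: [PARSE:P2(v=5,ok=F), VALIDATE:P1(v=19,ok=F), TRANSFORM:-, EMIT:-] out:-; in:P2
Tick 3: [PARSE:P3(v=17,ok=F), VALIDATE:P2(v=5,ok=F), TRANSFORM:P1(v=0,ok=F), EMIT:-] out:-; in:P3
Tick 4: [PARSE:-, VALIDATE:P3(v=17,ok=T), TRANSFORM:P2(v=0,ok=F), EMIT:P1(v=0,ok=F)] out:-; in:-
Tick 5: [PARSE:P4(v=5,ok=F), VALIDATE:-, TRANSFORM:P3(v=68,ok=T), EMIT:P2(v=0,ok=F)] out:P1(v=0); in:P4
Tick 6: [PARSE:P5(v=5,ok=F), VALIDATE:P4(v=5,ok=F), TRANSFORM:-, EMIT:P3(v=68,ok=T)] out:P2(v=0); in:P5
Tick 7: [PARSE:P6(v=19,ok=F), VALIDATE:P5(v=5,ok=F), TRANSFORM:P4(v=0,ok=F), EMIT:-] out:P3(v=68); in:P6
Tick 8: [PARSE:-, VALIDATE:P6(v=19,ok=T), TRANSFORM:P5(v=0,ok=F), EMIT:P4(v=0,ok=F)] out:-; in:-
Tick 9: [PARSE:-, VALIDATE:-, TRANSFORM:P6(v=76,ok=T), EMIT:P5(v=0,ok=F)] out:P4(v=0); in:-
Tick 10: [PARSE:-, VALIDATE:-, TRANSFORM:-, EMIT:P6(v=76,ok=T)] out:P5(v=0); in:-
Tick 11: [PARSE:-, VALIDATE:-, TRANSFORM:-, EMIT:-] out:P6(v=76); in:-
P2: arrives tick 2, valid=False (id=2, id%3=2), emit tick 6, final value 0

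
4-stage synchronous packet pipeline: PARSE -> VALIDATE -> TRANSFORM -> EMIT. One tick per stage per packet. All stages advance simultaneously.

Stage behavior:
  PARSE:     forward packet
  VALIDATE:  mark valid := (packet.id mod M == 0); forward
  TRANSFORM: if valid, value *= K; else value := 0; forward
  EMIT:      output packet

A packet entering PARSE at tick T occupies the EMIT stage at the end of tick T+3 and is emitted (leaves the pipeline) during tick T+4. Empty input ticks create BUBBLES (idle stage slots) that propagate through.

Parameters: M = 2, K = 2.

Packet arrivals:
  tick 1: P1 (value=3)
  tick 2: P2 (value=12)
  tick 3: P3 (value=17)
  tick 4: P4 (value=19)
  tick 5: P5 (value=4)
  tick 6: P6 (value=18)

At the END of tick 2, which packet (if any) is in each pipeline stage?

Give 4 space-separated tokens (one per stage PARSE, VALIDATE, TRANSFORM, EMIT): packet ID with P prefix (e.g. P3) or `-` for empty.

Answer: P2 P1 - -

Derivation:
Tick 1: [PARSE:P1(v=3,ok=F), VALIDATE:-, TRANSFORM:-, EMIT:-] out:-; in:P1
Tick 2: [PARSE:P2(v=12,ok=F), VALIDATE:P1(v=3,ok=F), TRANSFORM:-, EMIT:-] out:-; in:P2
At end of tick 2: ['P2', 'P1', '-', '-']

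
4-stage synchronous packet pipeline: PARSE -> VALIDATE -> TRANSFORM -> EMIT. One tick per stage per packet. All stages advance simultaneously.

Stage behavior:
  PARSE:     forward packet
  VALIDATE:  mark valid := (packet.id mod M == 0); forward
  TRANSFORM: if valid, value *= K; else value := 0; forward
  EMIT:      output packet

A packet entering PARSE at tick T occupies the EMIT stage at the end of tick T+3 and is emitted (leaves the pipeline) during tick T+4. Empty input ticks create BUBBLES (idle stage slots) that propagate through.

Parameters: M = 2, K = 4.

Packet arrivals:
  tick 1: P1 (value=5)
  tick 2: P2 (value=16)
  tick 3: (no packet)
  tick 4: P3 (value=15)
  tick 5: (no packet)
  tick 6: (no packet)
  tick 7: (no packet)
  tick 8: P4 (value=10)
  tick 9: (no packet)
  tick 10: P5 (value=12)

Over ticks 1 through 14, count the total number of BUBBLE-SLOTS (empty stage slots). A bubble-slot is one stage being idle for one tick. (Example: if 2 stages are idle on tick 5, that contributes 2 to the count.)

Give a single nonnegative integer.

Answer: 36

Derivation:
Tick 1: [PARSE:P1(v=5,ok=F), VALIDATE:-, TRANSFORM:-, EMIT:-] out:-; bubbles=3
Tick 2: [PARSE:P2(v=16,ok=F), VALIDATE:P1(v=5,ok=F), TRANSFORM:-, EMIT:-] out:-; bubbles=2
Tick 3: [PARSE:-, VALIDATE:P2(v=16,ok=T), TRANSFORM:P1(v=0,ok=F), EMIT:-] out:-; bubbles=2
Tick 4: [PARSE:P3(v=15,ok=F), VALIDATE:-, TRANSFORM:P2(v=64,ok=T), EMIT:P1(v=0,ok=F)] out:-; bubbles=1
Tick 5: [PARSE:-, VALIDATE:P3(v=15,ok=F), TRANSFORM:-, EMIT:P2(v=64,ok=T)] out:P1(v=0); bubbles=2
Tick 6: [PARSE:-, VALIDATE:-, TRANSFORM:P3(v=0,ok=F), EMIT:-] out:P2(v=64); bubbles=3
Tick 7: [PARSE:-, VALIDATE:-, TRANSFORM:-, EMIT:P3(v=0,ok=F)] out:-; bubbles=3
Tick 8: [PARSE:P4(v=10,ok=F), VALIDATE:-, TRANSFORM:-, EMIT:-] out:P3(v=0); bubbles=3
Tick 9: [PARSE:-, VALIDATE:P4(v=10,ok=T), TRANSFORM:-, EMIT:-] out:-; bubbles=3
Tick 10: [PARSE:P5(v=12,ok=F), VALIDATE:-, TRANSFORM:P4(v=40,ok=T), EMIT:-] out:-; bubbles=2
Tick 11: [PARSE:-, VALIDATE:P5(v=12,ok=F), TRANSFORM:-, EMIT:P4(v=40,ok=T)] out:-; bubbles=2
Tick 12: [PARSE:-, VALIDATE:-, TRANSFORM:P5(v=0,ok=F), EMIT:-] out:P4(v=40); bubbles=3
Tick 13: [PARSE:-, VALIDATE:-, TRANSFORM:-, EMIT:P5(v=0,ok=F)] out:-; bubbles=3
Tick 14: [PARSE:-, VALIDATE:-, TRANSFORM:-, EMIT:-] out:P5(v=0); bubbles=4
Total bubble-slots: 36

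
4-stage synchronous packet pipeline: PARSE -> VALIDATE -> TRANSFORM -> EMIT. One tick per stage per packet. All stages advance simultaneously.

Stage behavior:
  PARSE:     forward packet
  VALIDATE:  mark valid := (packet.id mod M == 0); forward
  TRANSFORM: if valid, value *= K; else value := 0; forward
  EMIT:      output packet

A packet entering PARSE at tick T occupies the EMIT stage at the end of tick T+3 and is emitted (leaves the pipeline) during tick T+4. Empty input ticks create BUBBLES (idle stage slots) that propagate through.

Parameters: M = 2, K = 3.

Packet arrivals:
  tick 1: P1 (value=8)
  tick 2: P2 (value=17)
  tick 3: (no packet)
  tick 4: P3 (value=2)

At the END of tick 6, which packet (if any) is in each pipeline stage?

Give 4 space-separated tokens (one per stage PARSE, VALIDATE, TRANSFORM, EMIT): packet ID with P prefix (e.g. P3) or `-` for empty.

Tick 1: [PARSE:P1(v=8,ok=F), VALIDATE:-, TRANSFORM:-, EMIT:-] out:-; in:P1
Tick 2: [PARSE:P2(v=17,ok=F), VALIDATE:P1(v=8,ok=F), TRANSFORM:-, EMIT:-] out:-; in:P2
Tick 3: [PARSE:-, VALIDATE:P2(v=17,ok=T), TRANSFORM:P1(v=0,ok=F), EMIT:-] out:-; in:-
Tick 4: [PARSE:P3(v=2,ok=F), VALIDATE:-, TRANSFORM:P2(v=51,ok=T), EMIT:P1(v=0,ok=F)] out:-; in:P3
Tick 5: [PARSE:-, VALIDATE:P3(v=2,ok=F), TRANSFORM:-, EMIT:P2(v=51,ok=T)] out:P1(v=0); in:-
Tick 6: [PARSE:-, VALIDATE:-, TRANSFORM:P3(v=0,ok=F), EMIT:-] out:P2(v=51); in:-
At end of tick 6: ['-', '-', 'P3', '-']

Answer: - - P3 -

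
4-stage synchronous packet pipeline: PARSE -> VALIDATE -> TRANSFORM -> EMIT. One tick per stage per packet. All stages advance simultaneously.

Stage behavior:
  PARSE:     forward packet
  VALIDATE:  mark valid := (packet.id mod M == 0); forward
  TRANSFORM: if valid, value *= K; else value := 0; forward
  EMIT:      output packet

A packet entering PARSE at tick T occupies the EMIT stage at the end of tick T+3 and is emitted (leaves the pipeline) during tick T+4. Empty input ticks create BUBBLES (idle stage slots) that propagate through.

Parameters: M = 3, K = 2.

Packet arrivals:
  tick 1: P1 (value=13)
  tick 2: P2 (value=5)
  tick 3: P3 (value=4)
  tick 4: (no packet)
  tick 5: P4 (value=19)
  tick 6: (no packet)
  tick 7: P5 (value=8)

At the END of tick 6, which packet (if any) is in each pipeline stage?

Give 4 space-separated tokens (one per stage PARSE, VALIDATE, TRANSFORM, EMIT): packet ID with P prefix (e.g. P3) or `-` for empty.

Tick 1: [PARSE:P1(v=13,ok=F), VALIDATE:-, TRANSFORM:-, EMIT:-] out:-; in:P1
Tick 2: [PARSE:P2(v=5,ok=F), VALIDATE:P1(v=13,ok=F), TRANSFORM:-, EMIT:-] out:-; in:P2
Tick 3: [PARSE:P3(v=4,ok=F), VALIDATE:P2(v=5,ok=F), TRANSFORM:P1(v=0,ok=F), EMIT:-] out:-; in:P3
Tick 4: [PARSE:-, VALIDATE:P3(v=4,ok=T), TRANSFORM:P2(v=0,ok=F), EMIT:P1(v=0,ok=F)] out:-; in:-
Tick 5: [PARSE:P4(v=19,ok=F), VALIDATE:-, TRANSFORM:P3(v=8,ok=T), EMIT:P2(v=0,ok=F)] out:P1(v=0); in:P4
Tick 6: [PARSE:-, VALIDATE:P4(v=19,ok=F), TRANSFORM:-, EMIT:P3(v=8,ok=T)] out:P2(v=0); in:-
At end of tick 6: ['-', 'P4', '-', 'P3']

Answer: - P4 - P3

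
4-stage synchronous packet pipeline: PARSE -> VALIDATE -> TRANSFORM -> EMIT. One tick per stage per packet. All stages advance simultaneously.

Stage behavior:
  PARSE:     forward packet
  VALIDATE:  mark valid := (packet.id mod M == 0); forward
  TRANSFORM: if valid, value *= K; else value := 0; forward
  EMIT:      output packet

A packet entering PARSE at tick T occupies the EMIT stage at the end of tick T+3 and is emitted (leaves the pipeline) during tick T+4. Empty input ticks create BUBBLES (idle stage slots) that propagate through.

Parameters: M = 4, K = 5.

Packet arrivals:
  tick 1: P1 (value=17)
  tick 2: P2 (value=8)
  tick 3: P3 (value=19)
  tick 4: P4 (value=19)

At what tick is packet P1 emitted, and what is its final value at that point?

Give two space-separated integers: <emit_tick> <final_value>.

Tick 1: [PARSE:P1(v=17,ok=F), VALIDATE:-, TRANSFORM:-, EMIT:-] out:-; in:P1
Tick 2: [PARSE:P2(v=8,ok=F), VALIDATE:P1(v=17,ok=F), TRANSFORM:-, EMIT:-] out:-; in:P2
Tick 3: [PARSE:P3(v=19,ok=F), VALIDATE:P2(v=8,ok=F), TRANSFORM:P1(v=0,ok=F), EMIT:-] out:-; in:P3
Tick 4: [PARSE:P4(v=19,ok=F), VALIDATE:P3(v=19,ok=F), TRANSFORM:P2(v=0,ok=F), EMIT:P1(v=0,ok=F)] out:-; in:P4
Tick 5: [PARSE:-, VALIDATE:P4(v=19,ok=T), TRANSFORM:P3(v=0,ok=F), EMIT:P2(v=0,ok=F)] out:P1(v=0); in:-
Tick 6: [PARSE:-, VALIDATE:-, TRANSFORM:P4(v=95,ok=T), EMIT:P3(v=0,ok=F)] out:P2(v=0); in:-
Tick 7: [PARSE:-, VALIDATE:-, TRANSFORM:-, EMIT:P4(v=95,ok=T)] out:P3(v=0); in:-
Tick 8: [PARSE:-, VALIDATE:-, TRANSFORM:-, EMIT:-] out:P4(v=95); in:-
P1: arrives tick 1, valid=False (id=1, id%4=1), emit tick 5, final value 0

Answer: 5 0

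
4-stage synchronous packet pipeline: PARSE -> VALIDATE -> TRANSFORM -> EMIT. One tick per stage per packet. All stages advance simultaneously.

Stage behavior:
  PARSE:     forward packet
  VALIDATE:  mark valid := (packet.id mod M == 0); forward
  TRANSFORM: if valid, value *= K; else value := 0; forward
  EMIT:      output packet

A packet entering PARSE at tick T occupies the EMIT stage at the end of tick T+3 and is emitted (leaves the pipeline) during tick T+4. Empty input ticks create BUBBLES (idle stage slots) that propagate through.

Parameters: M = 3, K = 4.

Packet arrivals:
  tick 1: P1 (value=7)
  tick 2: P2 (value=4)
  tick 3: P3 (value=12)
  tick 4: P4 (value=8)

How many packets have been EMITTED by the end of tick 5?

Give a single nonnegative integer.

Answer: 1

Derivation:
Tick 1: [PARSE:P1(v=7,ok=F), VALIDATE:-, TRANSFORM:-, EMIT:-] out:-; in:P1
Tick 2: [PARSE:P2(v=4,ok=F), VALIDATE:P1(v=7,ok=F), TRANSFORM:-, EMIT:-] out:-; in:P2
Tick 3: [PARSE:P3(v=12,ok=F), VALIDATE:P2(v=4,ok=F), TRANSFORM:P1(v=0,ok=F), EMIT:-] out:-; in:P3
Tick 4: [PARSE:P4(v=8,ok=F), VALIDATE:P3(v=12,ok=T), TRANSFORM:P2(v=0,ok=F), EMIT:P1(v=0,ok=F)] out:-; in:P4
Tick 5: [PARSE:-, VALIDATE:P4(v=8,ok=F), TRANSFORM:P3(v=48,ok=T), EMIT:P2(v=0,ok=F)] out:P1(v=0); in:-
Emitted by tick 5: ['P1']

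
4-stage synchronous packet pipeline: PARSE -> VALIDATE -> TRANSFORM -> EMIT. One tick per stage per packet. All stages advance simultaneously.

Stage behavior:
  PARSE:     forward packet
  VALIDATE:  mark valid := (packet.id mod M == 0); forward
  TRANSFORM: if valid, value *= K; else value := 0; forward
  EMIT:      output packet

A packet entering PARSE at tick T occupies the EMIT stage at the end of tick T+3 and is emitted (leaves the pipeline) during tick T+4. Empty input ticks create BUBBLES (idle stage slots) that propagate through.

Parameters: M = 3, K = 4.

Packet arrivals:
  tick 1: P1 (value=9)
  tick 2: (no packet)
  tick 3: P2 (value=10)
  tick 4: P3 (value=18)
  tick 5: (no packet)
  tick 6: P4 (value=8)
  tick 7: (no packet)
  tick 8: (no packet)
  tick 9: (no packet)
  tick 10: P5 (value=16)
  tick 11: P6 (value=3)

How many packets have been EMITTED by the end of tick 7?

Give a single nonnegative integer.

Answer: 2

Derivation:
Tick 1: [PARSE:P1(v=9,ok=F), VALIDATE:-, TRANSFORM:-, EMIT:-] out:-; in:P1
Tick 2: [PARSE:-, VALIDATE:P1(v=9,ok=F), TRANSFORM:-, EMIT:-] out:-; in:-
Tick 3: [PARSE:P2(v=10,ok=F), VALIDATE:-, TRANSFORM:P1(v=0,ok=F), EMIT:-] out:-; in:P2
Tick 4: [PARSE:P3(v=18,ok=F), VALIDATE:P2(v=10,ok=F), TRANSFORM:-, EMIT:P1(v=0,ok=F)] out:-; in:P3
Tick 5: [PARSE:-, VALIDATE:P3(v=18,ok=T), TRANSFORM:P2(v=0,ok=F), EMIT:-] out:P1(v=0); in:-
Tick 6: [PARSE:P4(v=8,ok=F), VALIDATE:-, TRANSFORM:P3(v=72,ok=T), EMIT:P2(v=0,ok=F)] out:-; in:P4
Tick 7: [PARSE:-, VALIDATE:P4(v=8,ok=F), TRANSFORM:-, EMIT:P3(v=72,ok=T)] out:P2(v=0); in:-
Emitted by tick 7: ['P1', 'P2']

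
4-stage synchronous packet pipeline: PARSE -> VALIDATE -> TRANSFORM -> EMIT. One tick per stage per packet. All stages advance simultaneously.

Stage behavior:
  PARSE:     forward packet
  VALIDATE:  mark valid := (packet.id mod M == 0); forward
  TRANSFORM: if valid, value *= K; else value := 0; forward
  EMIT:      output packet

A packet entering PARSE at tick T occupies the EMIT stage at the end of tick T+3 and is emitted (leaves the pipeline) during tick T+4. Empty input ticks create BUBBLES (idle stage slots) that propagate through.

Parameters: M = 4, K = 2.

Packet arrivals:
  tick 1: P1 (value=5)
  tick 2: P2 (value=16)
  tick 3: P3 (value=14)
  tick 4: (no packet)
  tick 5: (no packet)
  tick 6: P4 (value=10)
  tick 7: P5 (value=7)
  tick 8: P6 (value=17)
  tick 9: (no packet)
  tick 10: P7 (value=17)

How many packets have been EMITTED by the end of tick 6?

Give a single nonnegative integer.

Tick 1: [PARSE:P1(v=5,ok=F), VALIDATE:-, TRANSFORM:-, EMIT:-] out:-; in:P1
Tick 2: [PARSE:P2(v=16,ok=F), VALIDATE:P1(v=5,ok=F), TRANSFORM:-, EMIT:-] out:-; in:P2
Tick 3: [PARSE:P3(v=14,ok=F), VALIDATE:P2(v=16,ok=F), TRANSFORM:P1(v=0,ok=F), EMIT:-] out:-; in:P3
Tick 4: [PARSE:-, VALIDATE:P3(v=14,ok=F), TRANSFORM:P2(v=0,ok=F), EMIT:P1(v=0,ok=F)] out:-; in:-
Tick 5: [PARSE:-, VALIDATE:-, TRANSFORM:P3(v=0,ok=F), EMIT:P2(v=0,ok=F)] out:P1(v=0); in:-
Tick 6: [PARSE:P4(v=10,ok=F), VALIDATE:-, TRANSFORM:-, EMIT:P3(v=0,ok=F)] out:P2(v=0); in:P4
Emitted by tick 6: ['P1', 'P2']

Answer: 2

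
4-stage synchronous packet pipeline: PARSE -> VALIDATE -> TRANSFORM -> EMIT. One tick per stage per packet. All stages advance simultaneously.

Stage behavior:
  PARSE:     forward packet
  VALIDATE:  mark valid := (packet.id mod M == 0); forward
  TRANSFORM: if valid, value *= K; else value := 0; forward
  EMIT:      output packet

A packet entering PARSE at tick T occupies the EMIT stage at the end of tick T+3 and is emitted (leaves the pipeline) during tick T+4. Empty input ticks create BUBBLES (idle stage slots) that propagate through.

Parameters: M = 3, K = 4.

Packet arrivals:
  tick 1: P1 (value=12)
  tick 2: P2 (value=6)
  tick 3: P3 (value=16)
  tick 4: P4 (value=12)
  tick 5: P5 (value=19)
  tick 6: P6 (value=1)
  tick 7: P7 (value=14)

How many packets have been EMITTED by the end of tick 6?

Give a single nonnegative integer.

Tick 1: [PARSE:P1(v=12,ok=F), VALIDATE:-, TRANSFORM:-, EMIT:-] out:-; in:P1
Tick 2: [PARSE:P2(v=6,ok=F), VALIDATE:P1(v=12,ok=F), TRANSFORM:-, EMIT:-] out:-; in:P2
Tick 3: [PARSE:P3(v=16,ok=F), VALIDATE:P2(v=6,ok=F), TRANSFORM:P1(v=0,ok=F), EMIT:-] out:-; in:P3
Tick 4: [PARSE:P4(v=12,ok=F), VALIDATE:P3(v=16,ok=T), TRANSFORM:P2(v=0,ok=F), EMIT:P1(v=0,ok=F)] out:-; in:P4
Tick 5: [PARSE:P5(v=19,ok=F), VALIDATE:P4(v=12,ok=F), TRANSFORM:P3(v=64,ok=T), EMIT:P2(v=0,ok=F)] out:P1(v=0); in:P5
Tick 6: [PARSE:P6(v=1,ok=F), VALIDATE:P5(v=19,ok=F), TRANSFORM:P4(v=0,ok=F), EMIT:P3(v=64,ok=T)] out:P2(v=0); in:P6
Emitted by tick 6: ['P1', 'P2']

Answer: 2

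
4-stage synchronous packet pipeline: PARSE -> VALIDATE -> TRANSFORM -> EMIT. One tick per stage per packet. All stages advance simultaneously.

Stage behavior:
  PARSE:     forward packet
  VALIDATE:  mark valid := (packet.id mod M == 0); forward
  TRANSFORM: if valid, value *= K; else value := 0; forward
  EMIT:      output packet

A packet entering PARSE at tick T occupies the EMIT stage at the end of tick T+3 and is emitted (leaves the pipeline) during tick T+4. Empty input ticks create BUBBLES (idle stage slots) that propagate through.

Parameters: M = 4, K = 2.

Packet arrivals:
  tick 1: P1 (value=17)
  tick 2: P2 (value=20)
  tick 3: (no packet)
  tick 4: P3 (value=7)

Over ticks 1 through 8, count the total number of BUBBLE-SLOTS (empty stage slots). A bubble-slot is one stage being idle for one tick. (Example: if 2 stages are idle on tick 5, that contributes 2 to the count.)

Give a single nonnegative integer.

Tick 1: [PARSE:P1(v=17,ok=F), VALIDATE:-, TRANSFORM:-, EMIT:-] out:-; bubbles=3
Tick 2: [PARSE:P2(v=20,ok=F), VALIDATE:P1(v=17,ok=F), TRANSFORM:-, EMIT:-] out:-; bubbles=2
Tick 3: [PARSE:-, VALIDATE:P2(v=20,ok=F), TRANSFORM:P1(v=0,ok=F), EMIT:-] out:-; bubbles=2
Tick 4: [PARSE:P3(v=7,ok=F), VALIDATE:-, TRANSFORM:P2(v=0,ok=F), EMIT:P1(v=0,ok=F)] out:-; bubbles=1
Tick 5: [PARSE:-, VALIDATE:P3(v=7,ok=F), TRANSFORM:-, EMIT:P2(v=0,ok=F)] out:P1(v=0); bubbles=2
Tick 6: [PARSE:-, VALIDATE:-, TRANSFORM:P3(v=0,ok=F), EMIT:-] out:P2(v=0); bubbles=3
Tick 7: [PARSE:-, VALIDATE:-, TRANSFORM:-, EMIT:P3(v=0,ok=F)] out:-; bubbles=3
Tick 8: [PARSE:-, VALIDATE:-, TRANSFORM:-, EMIT:-] out:P3(v=0); bubbles=4
Total bubble-slots: 20

Answer: 20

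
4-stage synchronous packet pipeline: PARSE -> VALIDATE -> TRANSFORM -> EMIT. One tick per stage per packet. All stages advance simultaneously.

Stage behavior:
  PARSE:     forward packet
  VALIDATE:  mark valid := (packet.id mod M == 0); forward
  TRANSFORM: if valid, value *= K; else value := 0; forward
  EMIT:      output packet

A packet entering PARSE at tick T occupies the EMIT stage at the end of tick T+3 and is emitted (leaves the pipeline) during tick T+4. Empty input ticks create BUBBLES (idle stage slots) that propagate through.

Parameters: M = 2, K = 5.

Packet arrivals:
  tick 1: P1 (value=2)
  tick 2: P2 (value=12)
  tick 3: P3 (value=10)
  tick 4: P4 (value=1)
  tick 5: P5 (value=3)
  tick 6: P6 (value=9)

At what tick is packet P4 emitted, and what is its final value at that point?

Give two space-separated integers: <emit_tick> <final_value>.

Tick 1: [PARSE:P1(v=2,ok=F), VALIDATE:-, TRANSFORM:-, EMIT:-] out:-; in:P1
Tick 2: [PARSE:P2(v=12,ok=F), VALIDATE:P1(v=2,ok=F), TRANSFORM:-, EMIT:-] out:-; in:P2
Tick 3: [PARSE:P3(v=10,ok=F), VALIDATE:P2(v=12,ok=T), TRANSFORM:P1(v=0,ok=F), EMIT:-] out:-; in:P3
Tick 4: [PARSE:P4(v=1,ok=F), VALIDATE:P3(v=10,ok=F), TRANSFORM:P2(v=60,ok=T), EMIT:P1(v=0,ok=F)] out:-; in:P4
Tick 5: [PARSE:P5(v=3,ok=F), VALIDATE:P4(v=1,ok=T), TRANSFORM:P3(v=0,ok=F), EMIT:P2(v=60,ok=T)] out:P1(v=0); in:P5
Tick 6: [PARSE:P6(v=9,ok=F), VALIDATE:P5(v=3,ok=F), TRANSFORM:P4(v=5,ok=T), EMIT:P3(v=0,ok=F)] out:P2(v=60); in:P6
Tick 7: [PARSE:-, VALIDATE:P6(v=9,ok=T), TRANSFORM:P5(v=0,ok=F), EMIT:P4(v=5,ok=T)] out:P3(v=0); in:-
Tick 8: [PARSE:-, VALIDATE:-, TRANSFORM:P6(v=45,ok=T), EMIT:P5(v=0,ok=F)] out:P4(v=5); in:-
Tick 9: [PARSE:-, VALIDATE:-, TRANSFORM:-, EMIT:P6(v=45,ok=T)] out:P5(v=0); in:-
Tick 10: [PARSE:-, VALIDATE:-, TRANSFORM:-, EMIT:-] out:P6(v=45); in:-
P4: arrives tick 4, valid=True (id=4, id%2=0), emit tick 8, final value 5

Answer: 8 5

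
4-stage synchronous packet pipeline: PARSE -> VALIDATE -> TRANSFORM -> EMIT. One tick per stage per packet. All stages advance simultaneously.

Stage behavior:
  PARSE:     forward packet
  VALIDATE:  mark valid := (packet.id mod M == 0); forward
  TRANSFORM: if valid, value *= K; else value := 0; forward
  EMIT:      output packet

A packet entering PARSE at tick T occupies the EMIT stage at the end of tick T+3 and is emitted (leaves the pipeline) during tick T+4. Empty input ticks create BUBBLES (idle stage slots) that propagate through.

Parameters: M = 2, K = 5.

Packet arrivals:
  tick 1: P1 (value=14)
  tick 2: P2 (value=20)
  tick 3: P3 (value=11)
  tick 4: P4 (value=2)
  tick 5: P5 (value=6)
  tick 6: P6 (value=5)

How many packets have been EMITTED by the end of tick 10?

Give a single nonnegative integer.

Tick 1: [PARSE:P1(v=14,ok=F), VALIDATE:-, TRANSFORM:-, EMIT:-] out:-; in:P1
Tick 2: [PARSE:P2(v=20,ok=F), VALIDATE:P1(v=14,ok=F), TRANSFORM:-, EMIT:-] out:-; in:P2
Tick 3: [PARSE:P3(v=11,ok=F), VALIDATE:P2(v=20,ok=T), TRANSFORM:P1(v=0,ok=F), EMIT:-] out:-; in:P3
Tick 4: [PARSE:P4(v=2,ok=F), VALIDATE:P3(v=11,ok=F), TRANSFORM:P2(v=100,ok=T), EMIT:P1(v=0,ok=F)] out:-; in:P4
Tick 5: [PARSE:P5(v=6,ok=F), VALIDATE:P4(v=2,ok=T), TRANSFORM:P3(v=0,ok=F), EMIT:P2(v=100,ok=T)] out:P1(v=0); in:P5
Tick 6: [PARSE:P6(v=5,ok=F), VALIDATE:P5(v=6,ok=F), TRANSFORM:P4(v=10,ok=T), EMIT:P3(v=0,ok=F)] out:P2(v=100); in:P6
Tick 7: [PARSE:-, VALIDATE:P6(v=5,ok=T), TRANSFORM:P5(v=0,ok=F), EMIT:P4(v=10,ok=T)] out:P3(v=0); in:-
Tick 8: [PARSE:-, VALIDATE:-, TRANSFORM:P6(v=25,ok=T), EMIT:P5(v=0,ok=F)] out:P4(v=10); in:-
Tick 9: [PARSE:-, VALIDATE:-, TRANSFORM:-, EMIT:P6(v=25,ok=T)] out:P5(v=0); in:-
Tick 10: [PARSE:-, VALIDATE:-, TRANSFORM:-, EMIT:-] out:P6(v=25); in:-
Emitted by tick 10: ['P1', 'P2', 'P3', 'P4', 'P5', 'P6']

Answer: 6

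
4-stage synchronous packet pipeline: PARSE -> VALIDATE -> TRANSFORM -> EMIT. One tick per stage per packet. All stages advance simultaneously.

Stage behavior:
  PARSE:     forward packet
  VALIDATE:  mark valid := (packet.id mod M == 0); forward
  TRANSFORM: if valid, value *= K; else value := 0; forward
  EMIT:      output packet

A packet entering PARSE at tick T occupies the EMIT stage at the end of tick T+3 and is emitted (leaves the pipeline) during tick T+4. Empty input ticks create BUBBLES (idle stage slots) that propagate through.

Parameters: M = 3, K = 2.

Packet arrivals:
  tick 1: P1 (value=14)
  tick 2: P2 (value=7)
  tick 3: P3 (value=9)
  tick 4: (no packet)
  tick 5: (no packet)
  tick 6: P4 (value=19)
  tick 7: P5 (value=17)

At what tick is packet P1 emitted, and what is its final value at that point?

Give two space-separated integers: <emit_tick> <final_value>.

Answer: 5 0

Derivation:
Tick 1: [PARSE:P1(v=14,ok=F), VALIDATE:-, TRANSFORM:-, EMIT:-] out:-; in:P1
Tick 2: [PARSE:P2(v=7,ok=F), VALIDATE:P1(v=14,ok=F), TRANSFORM:-, EMIT:-] out:-; in:P2
Tick 3: [PARSE:P3(v=9,ok=F), VALIDATE:P2(v=7,ok=F), TRANSFORM:P1(v=0,ok=F), EMIT:-] out:-; in:P3
Tick 4: [PARSE:-, VALIDATE:P3(v=9,ok=T), TRANSFORM:P2(v=0,ok=F), EMIT:P1(v=0,ok=F)] out:-; in:-
Tick 5: [PARSE:-, VALIDATE:-, TRANSFORM:P3(v=18,ok=T), EMIT:P2(v=0,ok=F)] out:P1(v=0); in:-
Tick 6: [PARSE:P4(v=19,ok=F), VALIDATE:-, TRANSFORM:-, EMIT:P3(v=18,ok=T)] out:P2(v=0); in:P4
Tick 7: [PARSE:P5(v=17,ok=F), VALIDATE:P4(v=19,ok=F), TRANSFORM:-, EMIT:-] out:P3(v=18); in:P5
Tick 8: [PARSE:-, VALIDATE:P5(v=17,ok=F), TRANSFORM:P4(v=0,ok=F), EMIT:-] out:-; in:-
Tick 9: [PARSE:-, VALIDATE:-, TRANSFORM:P5(v=0,ok=F), EMIT:P4(v=0,ok=F)] out:-; in:-
Tick 10: [PARSE:-, VALIDATE:-, TRANSFORM:-, EMIT:P5(v=0,ok=F)] out:P4(v=0); in:-
Tick 11: [PARSE:-, VALIDATE:-, TRANSFORM:-, EMIT:-] out:P5(v=0); in:-
P1: arrives tick 1, valid=False (id=1, id%3=1), emit tick 5, final value 0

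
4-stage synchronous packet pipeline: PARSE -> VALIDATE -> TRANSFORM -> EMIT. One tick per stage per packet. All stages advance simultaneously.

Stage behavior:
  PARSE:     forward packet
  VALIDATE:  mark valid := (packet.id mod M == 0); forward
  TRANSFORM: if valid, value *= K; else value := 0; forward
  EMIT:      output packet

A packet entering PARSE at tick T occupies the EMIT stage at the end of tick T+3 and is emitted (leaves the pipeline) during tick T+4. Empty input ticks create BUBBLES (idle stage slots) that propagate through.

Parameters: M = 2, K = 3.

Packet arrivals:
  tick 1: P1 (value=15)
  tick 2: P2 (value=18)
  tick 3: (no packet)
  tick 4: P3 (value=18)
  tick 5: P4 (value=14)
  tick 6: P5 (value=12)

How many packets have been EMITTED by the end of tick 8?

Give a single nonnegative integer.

Tick 1: [PARSE:P1(v=15,ok=F), VALIDATE:-, TRANSFORM:-, EMIT:-] out:-; in:P1
Tick 2: [PARSE:P2(v=18,ok=F), VALIDATE:P1(v=15,ok=F), TRANSFORM:-, EMIT:-] out:-; in:P2
Tick 3: [PARSE:-, VALIDATE:P2(v=18,ok=T), TRANSFORM:P1(v=0,ok=F), EMIT:-] out:-; in:-
Tick 4: [PARSE:P3(v=18,ok=F), VALIDATE:-, TRANSFORM:P2(v=54,ok=T), EMIT:P1(v=0,ok=F)] out:-; in:P3
Tick 5: [PARSE:P4(v=14,ok=F), VALIDATE:P3(v=18,ok=F), TRANSFORM:-, EMIT:P2(v=54,ok=T)] out:P1(v=0); in:P4
Tick 6: [PARSE:P5(v=12,ok=F), VALIDATE:P4(v=14,ok=T), TRANSFORM:P3(v=0,ok=F), EMIT:-] out:P2(v=54); in:P5
Tick 7: [PARSE:-, VALIDATE:P5(v=12,ok=F), TRANSFORM:P4(v=42,ok=T), EMIT:P3(v=0,ok=F)] out:-; in:-
Tick 8: [PARSE:-, VALIDATE:-, TRANSFORM:P5(v=0,ok=F), EMIT:P4(v=42,ok=T)] out:P3(v=0); in:-
Emitted by tick 8: ['P1', 'P2', 'P3']

Answer: 3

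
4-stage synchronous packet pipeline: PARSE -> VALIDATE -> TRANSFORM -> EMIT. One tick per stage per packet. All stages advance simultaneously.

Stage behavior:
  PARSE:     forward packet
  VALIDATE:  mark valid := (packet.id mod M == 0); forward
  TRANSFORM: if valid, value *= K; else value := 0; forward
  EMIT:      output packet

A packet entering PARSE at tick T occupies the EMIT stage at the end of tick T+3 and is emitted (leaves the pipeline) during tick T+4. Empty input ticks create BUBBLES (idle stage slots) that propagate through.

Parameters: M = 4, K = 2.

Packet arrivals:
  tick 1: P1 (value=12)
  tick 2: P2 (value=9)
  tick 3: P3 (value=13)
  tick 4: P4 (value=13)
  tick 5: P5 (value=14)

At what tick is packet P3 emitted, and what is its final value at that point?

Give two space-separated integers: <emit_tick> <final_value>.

Answer: 7 0

Derivation:
Tick 1: [PARSE:P1(v=12,ok=F), VALIDATE:-, TRANSFORM:-, EMIT:-] out:-; in:P1
Tick 2: [PARSE:P2(v=9,ok=F), VALIDATE:P1(v=12,ok=F), TRANSFORM:-, EMIT:-] out:-; in:P2
Tick 3: [PARSE:P3(v=13,ok=F), VALIDATE:P2(v=9,ok=F), TRANSFORM:P1(v=0,ok=F), EMIT:-] out:-; in:P3
Tick 4: [PARSE:P4(v=13,ok=F), VALIDATE:P3(v=13,ok=F), TRANSFORM:P2(v=0,ok=F), EMIT:P1(v=0,ok=F)] out:-; in:P4
Tick 5: [PARSE:P5(v=14,ok=F), VALIDATE:P4(v=13,ok=T), TRANSFORM:P3(v=0,ok=F), EMIT:P2(v=0,ok=F)] out:P1(v=0); in:P5
Tick 6: [PARSE:-, VALIDATE:P5(v=14,ok=F), TRANSFORM:P4(v=26,ok=T), EMIT:P3(v=0,ok=F)] out:P2(v=0); in:-
Tick 7: [PARSE:-, VALIDATE:-, TRANSFORM:P5(v=0,ok=F), EMIT:P4(v=26,ok=T)] out:P3(v=0); in:-
Tick 8: [PARSE:-, VALIDATE:-, TRANSFORM:-, EMIT:P5(v=0,ok=F)] out:P4(v=26); in:-
Tick 9: [PARSE:-, VALIDATE:-, TRANSFORM:-, EMIT:-] out:P5(v=0); in:-
P3: arrives tick 3, valid=False (id=3, id%4=3), emit tick 7, final value 0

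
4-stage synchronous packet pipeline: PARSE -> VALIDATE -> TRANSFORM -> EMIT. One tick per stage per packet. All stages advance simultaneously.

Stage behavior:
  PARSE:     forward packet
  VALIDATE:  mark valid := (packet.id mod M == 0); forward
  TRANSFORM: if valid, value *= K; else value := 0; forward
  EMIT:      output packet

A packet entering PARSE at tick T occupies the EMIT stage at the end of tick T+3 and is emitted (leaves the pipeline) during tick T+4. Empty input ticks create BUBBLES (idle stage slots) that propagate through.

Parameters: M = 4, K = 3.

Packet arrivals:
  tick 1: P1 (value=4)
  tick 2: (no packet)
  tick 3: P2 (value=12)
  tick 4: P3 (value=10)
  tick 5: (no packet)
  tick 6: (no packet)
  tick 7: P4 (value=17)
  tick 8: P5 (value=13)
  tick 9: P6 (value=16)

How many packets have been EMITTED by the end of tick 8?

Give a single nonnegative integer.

Tick 1: [PARSE:P1(v=4,ok=F), VALIDATE:-, TRANSFORM:-, EMIT:-] out:-; in:P1
Tick 2: [PARSE:-, VALIDATE:P1(v=4,ok=F), TRANSFORM:-, EMIT:-] out:-; in:-
Tick 3: [PARSE:P2(v=12,ok=F), VALIDATE:-, TRANSFORM:P1(v=0,ok=F), EMIT:-] out:-; in:P2
Tick 4: [PARSE:P3(v=10,ok=F), VALIDATE:P2(v=12,ok=F), TRANSFORM:-, EMIT:P1(v=0,ok=F)] out:-; in:P3
Tick 5: [PARSE:-, VALIDATE:P3(v=10,ok=F), TRANSFORM:P2(v=0,ok=F), EMIT:-] out:P1(v=0); in:-
Tick 6: [PARSE:-, VALIDATE:-, TRANSFORM:P3(v=0,ok=F), EMIT:P2(v=0,ok=F)] out:-; in:-
Tick 7: [PARSE:P4(v=17,ok=F), VALIDATE:-, TRANSFORM:-, EMIT:P3(v=0,ok=F)] out:P2(v=0); in:P4
Tick 8: [PARSE:P5(v=13,ok=F), VALIDATE:P4(v=17,ok=T), TRANSFORM:-, EMIT:-] out:P3(v=0); in:P5
Emitted by tick 8: ['P1', 'P2', 'P3']

Answer: 3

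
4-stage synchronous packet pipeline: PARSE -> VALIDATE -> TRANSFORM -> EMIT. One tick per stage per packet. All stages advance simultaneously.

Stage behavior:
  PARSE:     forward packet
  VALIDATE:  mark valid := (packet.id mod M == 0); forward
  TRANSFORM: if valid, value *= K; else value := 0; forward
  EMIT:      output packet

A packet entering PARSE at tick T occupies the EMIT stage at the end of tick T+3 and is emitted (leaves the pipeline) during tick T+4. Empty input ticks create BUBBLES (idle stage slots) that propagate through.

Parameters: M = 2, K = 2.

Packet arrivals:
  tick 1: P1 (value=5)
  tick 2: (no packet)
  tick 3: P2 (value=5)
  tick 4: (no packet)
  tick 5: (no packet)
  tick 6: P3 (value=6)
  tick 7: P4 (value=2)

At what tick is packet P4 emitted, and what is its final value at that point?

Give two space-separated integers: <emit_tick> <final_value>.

Answer: 11 4

Derivation:
Tick 1: [PARSE:P1(v=5,ok=F), VALIDATE:-, TRANSFORM:-, EMIT:-] out:-; in:P1
Tick 2: [PARSE:-, VALIDATE:P1(v=5,ok=F), TRANSFORM:-, EMIT:-] out:-; in:-
Tick 3: [PARSE:P2(v=5,ok=F), VALIDATE:-, TRANSFORM:P1(v=0,ok=F), EMIT:-] out:-; in:P2
Tick 4: [PARSE:-, VALIDATE:P2(v=5,ok=T), TRANSFORM:-, EMIT:P1(v=0,ok=F)] out:-; in:-
Tick 5: [PARSE:-, VALIDATE:-, TRANSFORM:P2(v=10,ok=T), EMIT:-] out:P1(v=0); in:-
Tick 6: [PARSE:P3(v=6,ok=F), VALIDATE:-, TRANSFORM:-, EMIT:P2(v=10,ok=T)] out:-; in:P3
Tick 7: [PARSE:P4(v=2,ok=F), VALIDATE:P3(v=6,ok=F), TRANSFORM:-, EMIT:-] out:P2(v=10); in:P4
Tick 8: [PARSE:-, VALIDATE:P4(v=2,ok=T), TRANSFORM:P3(v=0,ok=F), EMIT:-] out:-; in:-
Tick 9: [PARSE:-, VALIDATE:-, TRANSFORM:P4(v=4,ok=T), EMIT:P3(v=0,ok=F)] out:-; in:-
Tick 10: [PARSE:-, VALIDATE:-, TRANSFORM:-, EMIT:P4(v=4,ok=T)] out:P3(v=0); in:-
Tick 11: [PARSE:-, VALIDATE:-, TRANSFORM:-, EMIT:-] out:P4(v=4); in:-
P4: arrives tick 7, valid=True (id=4, id%2=0), emit tick 11, final value 4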